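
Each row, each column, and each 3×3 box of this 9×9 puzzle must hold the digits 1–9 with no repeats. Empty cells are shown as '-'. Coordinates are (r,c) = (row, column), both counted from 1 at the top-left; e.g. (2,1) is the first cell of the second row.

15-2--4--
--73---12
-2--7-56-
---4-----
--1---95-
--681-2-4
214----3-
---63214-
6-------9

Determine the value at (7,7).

(2,7) = 8: row 2 has {1,2,3,7}; col 7 has {1,2,4,5,9}; box has {1,2,4,5,6} → only 8 remains.
(3,9) = 3: row 3 has {2,5,6,7}; col 9 has {2,4,9}; box has {1,2,4,5,6,8} → only 3 remains.
(5,4) = 7: row 5 has {1,5,9}; col 4 has {2,3,4,6,8}; box has {1,4,8} → only 7 remains.
(6,8) = 7: row 6 has {1,2,4,6,8}; col 8 has {1,3,4,5,6}; box has {2,4,5,9} → only 7 remains.
(9,7) = 7: row 9 has {6,9}; col 7 has {1,2,4,5,8,9}; box has {1,3,4,9} → only 7 remains.
(1,8) = 9: row 1 has {1,2,4,5}; col 8 has {1,3,4,5,6,7}; box has {1,2,3,4,5,6,8} → only 9 remains.
(1,9) = 7: row 1 has {1,2,4,5,9}; col 9 has {2,3,4,9}; box has {1,2,3,4,5,6,8,9} → only 7 remains.
(4,8) = 8: row 4 has {4}; col 8 has {1,3,4,5,6,7,9}; box has {2,4,5,7,9} → only 8 remains.
(5,9) = 6: row 5 has {1,5,7,9}; col 9 has {2,3,4,7,9}; box has {2,4,5,7,8,9} → only 6 remains.
(7,7) = 6: row 7 has {1,2,3,4}; col 7 has {1,2,4,5,7,8,9}; box has {1,3,4,7,9} → only 6 remains.

6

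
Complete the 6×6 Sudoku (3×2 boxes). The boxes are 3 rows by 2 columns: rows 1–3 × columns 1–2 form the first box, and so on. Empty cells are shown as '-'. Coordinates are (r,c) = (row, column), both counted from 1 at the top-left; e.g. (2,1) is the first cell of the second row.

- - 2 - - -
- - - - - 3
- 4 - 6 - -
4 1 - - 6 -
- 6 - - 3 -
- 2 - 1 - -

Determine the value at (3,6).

(2,2) = 5: row 2 has {3}; col 2 has {1,2,4,6}; box has {4} → only 5 remains.
(2,4) = 4: row 2 has {3,5}; col 4 has {1,6}; box has {2,6} → only 4 remains.
(5,1) = 5: row 5 has {3,6}; col 1 has {4}; box has {1,2,4,6} → only 5 remains.
(5,3) = 4: row 5 has {3,5,6}; col 3 has {2}; box has {1} → only 4 remains.
(5,4) = 2: row 5 has {3,4,5,6}; col 4 has {1,4,6}; box has {1,4} → only 2 remains.
(5,6) = 1: row 5 has {2,3,4,5,6}; col 6 has {3}; box has {3,6} → only 1 remains.
(6,1) = 3: row 6 has {1,2}; col 1 has {4,5}; box has {1,2,4,5,6} → only 3 remains.
(1,2) = 3: row 1 has {2}; col 2 has {1,2,4,5,6}; box has {4,5} → only 3 remains.
(1,4) = 5: row 1 has {2,3}; col 4 has {1,2,4,6}; box has {2,4,6} → only 5 remains.
(2,3) = 1: row 2 has {3,4,5}; col 3 has {2,4}; box has {2,4,5,6} → only 1 remains.
(2,5) = 2: row 2 has {1,3,4,5}; col 5 has {3,6}; box has {3} → only 2 remains.
(3,3) = 3: row 3 has {4,6}; col 3 has {1,2,4}; box has {1,2,4,5,6} → only 3 remains.
(3,6) = 5: row 3 has {3,4,6}; col 6 has {1,3}; box has {2,3} → only 5 remains.

5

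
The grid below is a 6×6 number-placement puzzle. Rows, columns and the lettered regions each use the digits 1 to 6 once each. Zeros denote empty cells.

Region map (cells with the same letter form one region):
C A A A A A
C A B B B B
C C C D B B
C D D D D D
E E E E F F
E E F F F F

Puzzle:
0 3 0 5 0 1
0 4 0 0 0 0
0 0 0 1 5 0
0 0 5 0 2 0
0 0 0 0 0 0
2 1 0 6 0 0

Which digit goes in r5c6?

r1c5 = 6 (sole candidate).
r4c2 = 6 (sole candidate).
r5c2 = 5 (sole candidate).
r1c1 = 4 (sole candidate).
r1c3 = 2 (sole candidate).
r3c2 = 2 (sole candidate).
r2c1 = 5 (hidden single in row 2).
r3c6 = 4 (hidden single in row 3).
r4c6 = 3 (sole candidate).
r5c6 = 2: row 5 has {5}; col 6 has {1,3,4}; region has {6} → only 2 remains.

2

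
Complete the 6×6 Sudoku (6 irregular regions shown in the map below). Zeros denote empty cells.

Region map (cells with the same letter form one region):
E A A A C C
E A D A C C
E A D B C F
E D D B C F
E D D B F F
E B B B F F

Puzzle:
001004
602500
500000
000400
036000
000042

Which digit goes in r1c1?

2

r2c2 = 4: row 2 has {2,5,6}; col 2 has {3}; region has {1,5} → only 4 remains.
r3c3 = 4: row 3 has {5}; col 3 has {1,2,6}; region has {2,3,6} → only 4 remains.
r4c3 = 5: row 4 has {4}; col 3 has {1,2,4,6}; region has {2,3,4,6} → only 5 remains.
r6c3 = 3: row 6 has {2,4}; col 3 has {1,2,4,5,6}; region has {4} → only 3 remains.
r4c2 = 1: row 4 has {4,5}; col 2 has {3,4}; region has {2,3,4,5,6} → only 1 remains.
r6c1 = 1: row 6 has {2,3,4}; col 1 has {5,6}; region has {5,6} → only 1 remains.
r6c4 = 6: row 6 has {1,2,3,4}; col 4 has {4,5}; region has {3,4} → only 6 remains.
r6c2 = 5: row 6 has {1,2,3,4,6}; col 2 has {1,3,4}; region has {3,4,6} → only 5 remains.
r1c5 = 5: in row 1, 5 can only go here (every other open cell in that row sees a 5).
r5c5 = 1: row 5 has {3,6}; col 5 has {4,5}; region has {2,4} → only 1 remains.
r5c6 = 5: row 5 has {1,3,6}; col 6 has {2,4}; region has {1,2,4} → only 5 remains.
r2c5 = 3: row 2 has {2,4,5,6}; col 5 has {1,4,5}; region has {4,5} → only 3 remains.
r2c6 = 1: row 2 has {2,3,4,5,6}; col 6 has {2,4,5}; region has {3,4,5} → only 1 remains.
r5c4 = 2: row 5 has {1,3,5,6}; col 4 has {4,5,6}; region has {3,4,5,6} → only 2 remains.
r1c4 = 3: row 1 has {1,4,5}; col 4 has {2,4,5,6}; region has {1,4,5} → only 3 remains.
r3c4 = 1: row 3 has {4,5}; col 4 has {2,3,4,5,6}; region has {2,3,4,5,6} → only 1 remains.
r5c1 = 4: row 5 has {1,2,3,5,6}; col 1 has {1,5,6}; region has {1,5,6} → only 4 remains.
r1c1 = 2: row 1 has {1,3,4,5}; col 1 has {1,4,5,6}; region has {1,4,5,6} → only 2 remains.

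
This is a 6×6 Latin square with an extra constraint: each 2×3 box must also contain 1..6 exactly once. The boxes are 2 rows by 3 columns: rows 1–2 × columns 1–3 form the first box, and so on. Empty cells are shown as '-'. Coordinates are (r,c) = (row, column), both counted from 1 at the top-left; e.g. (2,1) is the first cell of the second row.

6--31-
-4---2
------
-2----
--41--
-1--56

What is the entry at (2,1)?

(1,2) = 5 (sole candidate).
(1,3) = 2 (sole candidate).
(1,6) = 4 (sole candidate).
(2,5) = 6 (sole candidate).
(5,6) = 3 (sole candidate).
(6,3) = 3 (sole candidate).
(2,3) = 1 (sole candidate).
(2,4) = 5 (sole candidate).
(5,2) = 6 (sole candidate).
(5,5) = 2 (sole candidate).
(6,1) = 2 (sole candidate).
(6,4) = 4 (sole candidate).
(2,1) = 3: row 2 has {1,2,4,5,6}; col 1 has {2,6}; box has {1,2,4,5,6} → only 3 remains.

3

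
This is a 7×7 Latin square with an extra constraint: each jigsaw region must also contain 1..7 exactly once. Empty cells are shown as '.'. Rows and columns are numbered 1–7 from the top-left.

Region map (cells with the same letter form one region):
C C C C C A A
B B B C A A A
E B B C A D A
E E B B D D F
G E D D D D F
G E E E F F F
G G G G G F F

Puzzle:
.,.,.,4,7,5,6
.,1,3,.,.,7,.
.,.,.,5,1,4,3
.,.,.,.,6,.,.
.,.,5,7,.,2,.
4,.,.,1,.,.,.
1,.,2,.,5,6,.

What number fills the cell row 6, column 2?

row 1, column 3 = 1 (sole candidate).
row 4, column 4 = 2 (sole candidate).
row 5, column 5 = 3 (sole candidate).
row 6, column 5 = 2 (sole candidate).
row 6, column 6 = 3 (sole candidate).
row 7, column 4 = 3 (sole candidate).
row 2, column 4 = 6 (sole candidate).
row 2, column 5 = 4 (sole candidate).
row 2, column 7 = 2 (sole candidate).
row 4, column 6 = 1 (sole candidate).
row 5, column 1 = 6 (sole candidate).
row 5, column 2 = 4 (sole candidate).
row 5, column 7 = 1 (sole candidate).
row 7, column 2 = 7 (sole candidate).
row 7, column 7 = 4 (sole candidate).
row 2, column 1 = 5 (sole candidate).
row 3, column 2 = 6 (sole candidate).
row 3, column 3 = 7 (sole candidate).
row 4, column 3 = 4 (sole candidate).
row 6, column 2 = 5: row 6 has {1,2,3,4}; col 2 has {1,4,6,7}; region has {1,4} → only 5 remains.

5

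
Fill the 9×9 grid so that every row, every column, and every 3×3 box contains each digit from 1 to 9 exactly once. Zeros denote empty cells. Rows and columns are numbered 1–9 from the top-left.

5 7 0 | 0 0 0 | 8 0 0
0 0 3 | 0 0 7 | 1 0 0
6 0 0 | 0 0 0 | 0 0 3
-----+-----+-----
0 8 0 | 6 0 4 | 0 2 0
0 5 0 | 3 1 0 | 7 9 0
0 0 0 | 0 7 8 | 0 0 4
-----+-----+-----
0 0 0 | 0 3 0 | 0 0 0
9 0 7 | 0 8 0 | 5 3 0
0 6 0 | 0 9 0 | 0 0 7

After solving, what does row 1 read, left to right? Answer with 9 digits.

row 4, column 5 = 5: row 4 has {2,4,6,8}; col 5 has {1,3,7,8,9}; box has {1,3,4,6,7,8} → only 5 remains.
row 4, column 7 = 3: row 4 has {2,4,5,6,8}; col 7 has {1,5,7,8}; box has {2,4,7,9} → only 3 remains.
row 4, column 9 = 1: row 4 has {2,3,4,5,6,8}; col 9 has {3,4,7}; box has {2,3,4,7,9} → only 1 remains.
row 5, column 6 = 2: row 5 has {1,3,5,7,9}; col 6 has {4,7,8}; box has {1,3,4,5,6,7,8} → only 2 remains.
row 6, column 4 = 9: row 6 has {4,7,8}; col 4 has {3,6}; box has {1,2,3,4,5,6,7,8} → only 9 remains.
row 6, column 7 = 6: row 6 has {4,7,8,9}; col 7 has {1,3,5,7,8}; box has {1,2,3,4,7,9} → only 6 remains.
row 6, column 8 = 5: row 6 has {4,6,7,8,9}; col 8 has {2,3,9}; box has {1,2,3,4,6,7,9} → only 5 remains.
row 4, column 1 = 7: row 4 has {1,2,3,4,5,6,8}; col 1 has {5,6,9}; box has {5,8} → only 7 remains.
row 4, column 3 = 9: row 4 has {1,2,3,4,5,6,7,8}; col 3 has {3,7}; box has {5,7,8} → only 9 remains.
row 5, column 1 = 4: row 5 has {1,2,3,5,7,9}; col 1 has {5,6,7,9}; box has {5,7,8,9} → only 4 remains.
row 5, column 3 = 6: row 5 has {1,2,3,4,5,7,9}; col 3 has {3,7,9}; box has {4,5,7,8,9} → only 6 remains.
row 5, column 9 = 8: row 5 has {1,2,3,4,5,6,7,9}; col 9 has {1,3,4,7}; box has {1,2,3,4,5,6,7,9} → only 8 remains.
row 1, column 6 = 3: in row 1, 3 can only go here (every other open cell in that row sees a 3).
row 1, column 9 = 9: in row 1, 9 can only go here (every other open cell in that row sees a 9).
row 2, column 2 = 9: in row 2, 9 can only go here (every other open cell in that row sees a 9).
row 3, column 8 = 7: in row 3, 7 can only go here (every other open cell in that row sees a 7).
row 3, column 6 = 9: in row 3, 9 can only go here (every other open cell in that row sees a 9).
row 3, column 4 = 5: in row 3, 5 can only go here (every other open cell in that row sees a 5).
row 2, column 9 = 5: in row 2, 5 can only go here (every other open cell in that row sees a 5).
row 3, column 3 = 8: in row 3, 8 can only go here (every other open cell in that row sees an 8).
row 2, column 1 = 2: row 2 has {1,3,5,7,9}; col 1 has {4,5,6,7,9}; box has {3,5,6,7,8,9} → only 2 remains.
row 2, column 4 = 8: in row 2, 8 can only go here (every other open cell in that row sees an 8).
row 3, column 2 = 1: in row 3, 1 can only go here (every other open cell in that row sees a 1).
row 1, column 3 = 4: row 1 has {3,5,7,8,9}; col 3 has {3,6,7,8,9}; box has {1,2,3,5,6,7,8,9} → only 4 remains.
row 1, column 8 = 6: row 1 has {3,4,5,7,8,9}; col 8 has {2,3,5,7,9}; box has {1,3,5,7,8,9} → only 6 remains.
row 2, column 8 = 4: row 2 has {1,2,3,5,7,8,9}; col 8 has {2,3,5,6,7,9}; box has {1,3,5,6,7,8,9} → only 4 remains.
row 3, column 7 = 2: row 3 has {1,3,5,6,7,8,9}; col 7 has {1,3,5,6,7,8}; box has {1,3,4,5,6,7,8,9} → only 2 remains.
row 9, column 7 = 4: row 9 has {6,7,9}; col 7 has {1,2,3,5,6,7,8}; box has {3,5,7} → only 4 remains.
row 1, column 5 = 2: row 1 has {3,4,5,6,7,8,9}; col 5 has {1,3,5,7,8,9}; box has {3,5,7,8,9} → only 2 remains.
row 2, column 5 = 6: row 2 has {1,2,3,4,5,7,8,9}; col 5 has {1,2,3,5,7,8,9}; box has {2,3,5,7,8,9} → only 6 remains.
row 3, column 5 = 4: row 3 has {1,2,3,5,6,7,8,9}; col 5 has {1,2,3,5,6,7,8,9}; box has {2,3,5,6,7,8,9} → only 4 remains.
row 7, column 7 = 9: row 7 has {3}; col 7 has {1,2,3,4,5,6,7,8}; box has {3,4,5,7} → only 9 remains.
row 1, column 4 = 1: row 1 has {2,3,4,5,6,7,8,9}; col 4 has {3,5,6,8,9}; box has {2,3,4,5,6,7,8,9} → only 1 remains.

574123869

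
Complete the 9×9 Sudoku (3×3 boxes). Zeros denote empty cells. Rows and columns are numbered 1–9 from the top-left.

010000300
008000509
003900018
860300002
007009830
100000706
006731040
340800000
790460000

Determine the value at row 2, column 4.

row 7, column 9 = 5: row 7 has {1,3,4,6,7}; col 9 has {2,6,8,9}; box has {4} → only 5 remains.
row 7, column 1 = 2: row 7 has {1,3,4,5,6,7}; col 1 has {1,3,7,8}; box has {3,4,6,7,9} → only 2 remains.
row 7, column 2 = 8: row 7 has {1,2,3,4,5,6,7}; col 2 has {1,4,6,9}; box has {2,3,4,6,7,9} → only 8 remains.
row 7, column 7 = 9: row 7 has {1,2,3,4,5,6,7,8}; col 7 has {3,5,7,8}; box has {4,5} → only 9 remains.
row 2, column 6 = 3: in row 2, 3 can only go here (every other open cell in that row sees a 3).
row 5, column 4 = 6: in row 5, 6 can only go here (every other open cell in that row sees a 6).
row 6, column 2 = 3: in row 6, 3 can only go here (every other open cell in that row sees a 3).
row 8, column 5 = 9: in row 8, 9 can only go here (every other open cell in that row sees a 9).
row 9, column 9 = 3: in row 9, 3 can only go here (every other open cell in that row sees a 3).
row 9, column 8 = 8: in row 9, 8 can only go here (every other open cell in that row sees an 8).
row 1, column 1 = 9: in column 1, 9 can only go here (every other open cell in that column sees a 9).
row 2, column 4 = 1: in column 4, 1 can only go here (every other open cell in that column sees a 1).

1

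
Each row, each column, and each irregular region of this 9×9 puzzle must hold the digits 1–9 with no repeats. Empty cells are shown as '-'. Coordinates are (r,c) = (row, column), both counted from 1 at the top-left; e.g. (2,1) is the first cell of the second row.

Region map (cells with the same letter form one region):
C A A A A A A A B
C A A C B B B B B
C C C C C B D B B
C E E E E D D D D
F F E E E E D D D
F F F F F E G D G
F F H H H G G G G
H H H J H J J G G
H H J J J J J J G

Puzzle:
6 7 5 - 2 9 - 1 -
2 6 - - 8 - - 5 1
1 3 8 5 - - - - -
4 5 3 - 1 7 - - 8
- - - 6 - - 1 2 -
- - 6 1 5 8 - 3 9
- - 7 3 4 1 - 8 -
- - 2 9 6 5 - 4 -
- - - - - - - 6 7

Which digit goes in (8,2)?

(2,3) = 4: row 2 has {1,2,5,6,8}; col 3 has {2,3,5,6,7,8}; region has {1,2,5,6,7,9} → only 4 remains.
(2,4) = 7: row 2 has {1,2,4,5,6,8}; col 4 has {1,3,5,6,9}; region has {1,2,3,4,5,6,8} → only 7 remains.
(2,6) = 3: row 2 has {1,2,4,5,6,7,8}; col 6 has {1,5,7,8,9}; region has {1,5,8} → only 3 remains.
(2,7) = 9: row 2 has {1,2,3,4,5,6,7,8}; col 7 has {1}; region has {1,3,5,8} → only 9 remains.
(3,5) = 9: row 3 has {1,3,5,8}; col 5 has {1,2,4,5,6,8}; region has {1,2,3,4,5,6,7,8} → only 9 remains.
(3,8) = 7: row 3 has {1,3,5,8,9}; col 8 has {1,2,3,4,5,6,8}; region has {1,3,5,8,9} → only 7 remains.
(4,4) = 2: row 4 has {1,3,4,5,7,8}; col 4 has {1,3,5,6,7,9}; region has {1,3,5,6,8} → only 2 remains.
(4,7) = 6: row 4 has {1,2,3,4,5,7,8}; col 7 has {1,9}; region has {1,2,3,7,8} → only 6 remains.
(4,8) = 9: row 4 has {1,2,3,4,5,6,7,8}; col 8 has {1,2,3,4,5,6,7,8}; region has {1,2,3,6,7,8} → only 9 remains.
(5,3) = 9: row 5 has {1,2,6}; col 3 has {2,3,4,5,6,7,8}; region has {1,2,3,5,6,8} → only 9 remains.
(5,5) = 7: row 5 has {1,2,6,9}; col 5 has {1,2,4,5,6,8,9}; region has {1,2,3,5,6,8,9} → only 7 remains.
(5,6) = 4: row 5 has {1,2,6,7,9}; col 6 has {1,3,5,7,8,9}; region has {1,2,3,5,6,7,8,9} → only 4 remains.
(5,9) = 5: row 5 has {1,2,4,6,7,9}; col 9 has {1,7,8,9}; region has {1,2,3,6,7,8,9} → only 5 remains.
(6,1) = 7: row 6 has {1,3,5,6,8,9}; col 1 has {1,2,4,6}; region has {1,5,6} → only 7 remains.
(6,7) = 2: row 6 has {1,3,5,6,7,8,9}; col 7 has {1,6,9}; region has {1,4,7,8,9} → only 2 remains.
(7,1) = 9: row 7 has {1,3,4,7,8}; col 1 has {1,2,4,6,7}; region has {1,5,6,7} → only 9 remains.
(7,2) = 2: row 7 has {1,3,4,7,8,9}; col 2 has {3,5,6,7}; region has {1,5,6,7,9} → only 2 remains.
(7,7) = 5: row 7 has {1,2,3,4,7,8,9}; col 7 has {1,2,6,9}; region has {1,2,4,7,8,9} → only 5 remains.
(7,9) = 6: row 7 has {1,2,3,4,5,7,8,9}; col 9 has {1,5,7,8,9}; region has {1,2,4,5,7,8,9} → only 6 remains.
(8,1) = 8: row 8 has {2,4,5,6,9}; col 1 has {1,2,4,6,7,9}; region has {2,3,4,6,7} → only 8 remains.
(8,2) = 1: row 8 has {2,4,5,6,8,9}; col 2 has {2,3,5,6,7}; region has {2,3,4,6,7,8} → only 1 remains.

1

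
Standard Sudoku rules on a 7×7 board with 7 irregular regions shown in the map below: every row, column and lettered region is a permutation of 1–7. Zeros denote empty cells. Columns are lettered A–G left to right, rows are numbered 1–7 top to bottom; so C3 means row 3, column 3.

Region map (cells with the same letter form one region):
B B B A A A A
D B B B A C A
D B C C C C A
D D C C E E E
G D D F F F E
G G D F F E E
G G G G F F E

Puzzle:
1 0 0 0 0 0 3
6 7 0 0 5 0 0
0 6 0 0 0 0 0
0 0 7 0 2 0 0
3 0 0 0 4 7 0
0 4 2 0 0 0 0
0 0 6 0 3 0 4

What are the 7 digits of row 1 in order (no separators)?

1254763

E3 = 1 (sole candidate).
E6 = 6 (sole candidate).
E1 = 7: row 1 has {1,3}; col 5 has {1,2,3,4,5,6}; region has {3,5} → only 7 remains.
G3 = 2 (sole candidate).
G2 = 1 (sole candidate).
B1 = 2: in row 1, 2 can only go here (every other open cell in that row sees a 2).
C1 = 5: in row 1, 5 can only go here (every other open cell in that row sees a 5).
C5 = 1 (sole candidate).
B5 = 5 (sole candidate).
D5 = 2 (sole candidate).
G5 = 6 (sole candidate).
B7 = 1 (sole candidate).
F7 = 5 (sole candidate).
A4 = 4 (sole candidate).
B4 = 3 (sole candidate).
F4 = 1 (sole candidate).
G4 = 5 (sole candidate).
D6 = 1 (sole candidate).
F6 = 3 (sole candidate).
G6 = 7 (sole candidate).
D7 = 7 (sole candidate).
A3 = 7 (sole candidate).
F3 = 4 (sole candidate).
D4 = 6 (sole candidate).
A6 = 5 (sole candidate).
A7 = 2 (sole candidate).
D1 = 4: row 1 has {1,2,3,5,7}; col 4 has {1,2,6,7}; region has {1,2,3,5,7} → only 4 remains.
F1 = 6: row 1 has {1,2,3,4,5,7}; col 6 has {1,3,4,5,7}; region has {1,2,3,4,5,7} → only 6 remains.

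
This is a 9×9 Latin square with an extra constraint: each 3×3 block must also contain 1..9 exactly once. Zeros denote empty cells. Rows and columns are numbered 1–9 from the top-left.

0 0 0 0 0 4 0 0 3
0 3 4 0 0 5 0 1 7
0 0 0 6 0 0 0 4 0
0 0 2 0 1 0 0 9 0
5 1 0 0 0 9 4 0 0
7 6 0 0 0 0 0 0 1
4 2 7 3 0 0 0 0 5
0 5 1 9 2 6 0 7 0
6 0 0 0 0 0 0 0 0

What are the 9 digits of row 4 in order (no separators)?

342518796

R7C5 = 8 (sole candidate).
R7C6 = 1 (sole candidate).
R7C8 = 6 (sole candidate).
R9C6 = 7 (sole candidate).
R2C5 = 9 (sole candidate).
R7C7 = 9 (sole candidate).
R1C5 = 7 (sole candidate).
R3C5 = 3 (sole candidate).
R5C5 = 6 (sole candidate).
R2C7 = 6 (hidden single in row 2).
R1C3 = 6 (hidden single in row 1).
R3C1 = 1 (hidden single in row 3).
R3C2 = 7 (hidden single in row 3).
R1C4 = 1 (hidden single in row 1).
R4C9 = 6: in row 4, 6 can only go here (every other open cell in that row sees a 6).
R5C4 = 7 (hidden single in row 5).
R4C7 = 7: in row 4, 7 can only go here (every other open cell in that row sees a 7).
R4C4 = 5: in row 4, 5 can only go here (every other open cell in that row sees a 5).
R6C5 = 4 (sole candidate).
R9C4 = 4 (sole candidate).
R9C5 = 5 (sole candidate).
R4C2 = 4: in row 4, 4 can only go here (every other open cell in that row sees a 4).
R6C3 = 9 (hidden single in row 6).
R3C9 = 9 (hidden single in row 3).
R8C9 = 4 (hidden single in row 8).
R9C7 = 1 (hidden single in row 9).
R9C2 = 9 (hidden single in row 9).
R1C2 = 8 (sole candidate).
R2C1 = 2 (sole candidate).
R2C4 = 8 (sole candidate).
R3C3 = 5 (sole candidate).
R3C6 = 2 (sole candidate).
R3C7 = 8 (sole candidate).
R6C4 = 2 (sole candidate).
R8C7 = 3 (sole candidate).
R1C1 = 9 (sole candidate).
R6C7 = 5 (sole candidate).
R8C1 = 8 (sole candidate).
R9C3 = 3 (sole candidate).
R1C7 = 2 (sole candidate).
R1C8 = 5 (sole candidate).
R4C1 = 3: row 4 has {1,2,4,5,6,7,9}; col 1 has {1,2,4,5,6,7,8,9}; box has {1,2,4,5,6,7,9} → only 3 remains.
R4C6 = 8: row 4 has {1,2,3,4,5,6,7,9}; col 6 has {1,2,4,5,6,7,9}; box has {1,2,4,5,6,7,9} → only 8 remains.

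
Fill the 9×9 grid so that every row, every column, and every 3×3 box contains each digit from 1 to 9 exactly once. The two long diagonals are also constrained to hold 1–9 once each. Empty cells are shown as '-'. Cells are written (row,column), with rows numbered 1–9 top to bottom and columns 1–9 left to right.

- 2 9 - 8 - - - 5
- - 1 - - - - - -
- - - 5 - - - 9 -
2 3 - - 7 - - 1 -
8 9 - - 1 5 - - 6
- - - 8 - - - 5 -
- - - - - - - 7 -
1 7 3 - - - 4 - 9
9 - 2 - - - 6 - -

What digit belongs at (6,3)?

(4,3) = 5: in row 4, 5 can only go here (every other open cell in that row sees a 5).
(6,2) = 1: in row 6, 1 can only go here (every other open cell in that row sees a 1).
(8,5) = 5: in row 8, 5 can only go here (every other open cell in that row sees a 5).
(9,2) = 5: in row 9, 5 can only go here (every other open cell in that row sees a 5).
(2,1) = 5: in row 2, 5 can only go here (every other open cell in that row sees a 5).
(7,7) = 5: in row 7, 5 can only go here (every other open cell in that row sees a 5).
(3,3) = 8: in column 3, 8 can only go here (every other open cell in that column sees an 8).
(8,8) = 2: row 8 has {1,3,4,5,7,9}; col 8 has {1,5,7,9}; box has {4,5,6,7,9}; main diagonal has {1,5,8} → only 2 remains.
(9,9) = 3: row 9 has {2,5,6,9}; col 9 has {5,6,9}; box has {2,4,5,6,7,9}; main diagonal has {1,2,5,8} → only 3 remains.
(8,4) = 6: row 8 has {1,2,3,4,5,7,9}; col 4 has {5,8}; box has {5} → only 6 remains.
(8,6) = 8: row 8 has {1,2,3,4,5,6,7,9}; col 6 has {5}; box has {5,6} → only 8 remains.
(9,5) = 4: row 9 has {2,3,5,6,9}; col 5 has {1,5,7,8}; box has {5,6,8} → only 4 remains.
(9,8) = 8: row 9 has {2,3,4,5,6,9}; col 8 has {1,2,5,7,9}; box has {2,3,4,5,6,7,9} → only 8 remains.
(7,9) = 1: row 7 has {5,7}; col 9 has {3,5,6,9}; box has {2,3,4,5,6,7,8,9} → only 1 remains.
(3,6) = 1: in row 3, 1 can only go here (every other open cell in that row sees a 1).
(9,6) = 7: row 9 has {2,3,4,5,6,8,9}; col 6 has {1,5,8}; box has {4,5,6,8} → only 7 remains.
(9,4) = 1: row 9 has {2,3,4,5,6,7,8,9}; col 4 has {5,6,8}; box has {4,5,6,7,8} → only 1 remains.
(1,7) = 1: in row 1, 1 can only go here (every other open cell in that row sees a 1).
(4,6) = 6: in row 4, 6 can only go here (every other open cell in that row sees a 6).
(7,3) = 4: row 7 has {1,5,7}; col 3 has {1,2,3,5,8,9}; box has {1,2,3,5,7,9}; anti-diagonal has {1,5,6,7,8,9} → only 4 remains.
(2,8) = 3: row 2 has {1,5}; col 8 has {1,2,5,7,8,9}; box has {1,5,9}; anti-diagonal has {1,4,5,6,7,8,9} → only 3 remains.
(3,7) = 2: row 3 has {1,5,8,9}; col 7 has {1,4,5,6}; box has {1,3,5,9}; anti-diagonal has {1,3,4,5,6,7,8,9} → only 2 remains.
(5,3) = 7: row 5 has {1,5,6,8,9}; col 3 has {1,2,3,4,5,8,9}; box has {1,2,3,5,8,9} → only 7 remains.
(5,7) = 3: row 5 has {1,5,6,7,8,9}; col 7 has {1,2,4,5,6}; box has {1,5,6} → only 3 remains.
(5,8) = 4: row 5 has {1,3,5,6,7,8,9}; col 8 has {1,2,3,5,7,8,9}; box has {1,3,5,6} → only 4 remains.
(6,3) = 6: row 6 has {1,5,8}; col 3 has {1,2,3,4,5,7,8,9}; box has {1,2,3,5,7,8,9} → only 6 remains.

6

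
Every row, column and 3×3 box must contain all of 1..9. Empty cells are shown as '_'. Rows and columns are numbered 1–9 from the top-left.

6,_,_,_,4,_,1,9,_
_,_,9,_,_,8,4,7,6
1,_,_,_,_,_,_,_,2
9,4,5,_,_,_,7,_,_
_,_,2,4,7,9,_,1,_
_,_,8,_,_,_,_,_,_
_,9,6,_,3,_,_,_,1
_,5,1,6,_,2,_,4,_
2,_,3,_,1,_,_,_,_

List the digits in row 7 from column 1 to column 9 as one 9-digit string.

496735281

R1C3 = 7: row 1 has {1,4,6,9}; col 3 has {1,2,3,5,6,8,9}; box has {1,6,9} → only 7 remains.
R3C3 = 4: row 3 has {1,2}; col 3 has {1,2,3,5,6,7,8,9}; box has {1,6,7,9} → only 4 remains.
R5C1 = 3: row 5 has {1,2,4,7,9}; col 1 has {1,2,6,9}; box has {2,4,5,8,9} → only 3 remains.
R5C2 = 6: row 5 has {1,2,3,4,7,9}; col 2 has {4,5,9}; box has {2,3,4,5,8,9} → only 6 remains.
R6C1 = 7: row 6 has {8}; col 1 has {1,2,3,6,9}; box has {2,3,4,5,6,8,9} → only 7 remains.
R6C2 = 1: row 6 has {7,8}; col 2 has {4,5,6,9}; box has {2,3,4,5,6,7,8,9} → only 1 remains.
R8C1 = 8: row 8 has {1,2,4,5,6}; col 1 has {1,2,3,6,7,9}; box has {1,2,3,5,6,9} → only 8 remains.
R8C5 = 9: row 8 has {1,2,4,5,6,8}; col 5 has {1,3,4,7}; box has {1,2,3,6} → only 9 remains.
R8C7 = 3: row 8 has {1,2,4,5,6,8,9}; col 7 has {1,4,7}; box has {1,4} → only 3 remains.
R8C9 = 7: row 8 has {1,2,3,4,5,6,8,9}; col 9 has {1,2,6}; box has {1,3,4} → only 7 remains.
R9C2 = 7: row 9 has {1,2,3}; col 2 has {1,4,5,6,9}; box has {1,2,3,5,6,8,9} → only 7 remains.
R2C1 = 5: row 2 has {4,6,7,8,9}; col 1 has {1,2,3,6,7,8,9}; box has {1,4,6,7,9} → only 5 remains.
R2C5 = 2: row 2 has {4,5,6,7,8,9}; col 5 has {1,3,4,7,9}; box has {4,8} → only 2 remains.
R7C1 = 4: row 7 has {1,3,6,9}; col 1 has {1,2,3,5,6,7,8,9}; box has {1,2,3,5,6,7,8,9} → only 4 remains.
R2C2 = 3: row 2 has {2,4,5,6,7,8,9}; col 2 has {1,4,5,6,7,9}; box has {1,4,5,6,7,9} → only 3 remains.
R2C4 = 1: row 2 has {2,3,4,5,6,7,8,9}; col 4 has {4,6}; box has {2,4,8} → only 1 remains.
R3C2 = 8: row 3 has {1,2,4}; col 2 has {1,3,4,5,6,7,9}; box has {1,3,4,5,6,7,9} → only 8 remains.
R3C7 = 5: row 3 has {1,2,4,8}; col 7 has {1,3,4,7}; box has {1,2,4,6,7,9} → only 5 remains.
R3C8 = 3: row 3 has {1,2,4,5,8}; col 8 has {1,4,7,9}; box has {1,2,4,5,6,7,9} → only 3 remains.
R5C7 = 8: row 5 has {1,2,3,4,6,7,9}; col 7 has {1,3,4,5,7}; box has {1,7} → only 8 remains.
R5C9 = 5: row 5 has {1,2,3,4,6,7,8,9}; col 9 has {1,2,6,7}; box has {1,7,8} → only 5 remains.
R7C7 = 2: row 7 has {1,3,4,6,9}; col 7 has {1,3,4,5,7,8}; box has {1,3,4,7} → only 2 remains.
R1C2 = 2: row 1 has {1,4,6,7,9}; col 2 has {1,3,4,5,6,7,8,9}; box has {1,3,4,5,6,7,8,9} → only 2 remains.
R1C9 = 8: row 1 has {1,2,4,6,7,9}; col 9 has {1,2,5,6,7}; box has {1,2,3,4,5,6,7,9} → only 8 remains.
R3C5 = 6: row 3 has {1,2,3,4,5,8}; col 5 has {1,2,3,4,7,9}; box has {1,2,4,8} → only 6 remains.
R3C6 = 7: row 3 has {1,2,3,4,5,6,8}; col 6 has {2,8,9}; box has {1,2,4,6,8} → only 7 remains.
R4C5 = 8: row 4 has {4,5,7,9}; col 5 has {1,2,3,4,6,7,9}; box has {4,7,9} → only 8 remains.
R4C9 = 3: row 4 has {4,5,7,8,9}; col 9 has {1,2,5,6,7,8}; box has {1,5,7,8} → only 3 remains.
R6C5 = 5: row 6 has {1,7,8}; col 5 has {1,2,3,4,6,7,8,9}; box has {4,7,8,9} → only 5 remains.
R7C6 = 5: row 7 has {1,2,3,4,6,9}; col 6 has {2,7,8,9}; box has {1,2,3,6,9} → only 5 remains.
R7C8 = 8: row 7 has {1,2,3,4,5,6,9}; col 8 has {1,3,4,7,9}; box has {1,2,3,4,7} → only 8 remains.
R9C4 = 8: row 9 has {1,2,3,7}; col 4 has {1,4,6}; box has {1,2,3,5,6,9} → only 8 remains.
R9C6 = 4: row 9 has {1,2,3,7,8}; col 6 has {2,5,7,8,9}; box has {1,2,3,5,6,8,9} → only 4 remains.
R9C9 = 9: row 9 has {1,2,3,4,7,8}; col 9 has {1,2,3,5,6,7,8}; box has {1,2,3,4,7,8} → only 9 remains.
R1C6 = 3: row 1 has {1,2,4,6,7,8,9}; col 6 has {2,4,5,7,8,9}; box has {1,2,4,6,7,8} → only 3 remains.
R3C4 = 9: row 3 has {1,2,3,4,5,6,7,8}; col 4 has {1,4,6,8}; box has {1,2,3,4,6,7,8} → only 9 remains.
R4C4 = 2: row 4 has {3,4,5,7,8,9}; col 4 has {1,4,6,8,9}; box has {4,5,7,8,9} → only 2 remains.
R4C8 = 6: row 4 has {2,3,4,5,7,8,9}; col 8 has {1,3,4,7,8,9}; box has {1,3,5,7,8} → only 6 remains.
R6C4 = 3: row 6 has {1,5,7,8}; col 4 has {1,2,4,6,8,9}; box has {2,4,5,7,8,9} → only 3 remains.
R6C6 = 6: row 6 has {1,3,5,7,8}; col 6 has {2,3,4,5,7,8,9}; box has {2,3,4,5,7,8,9} → only 6 remains.
R6C7 = 9: row 6 has {1,3,5,6,7,8}; col 7 has {1,2,3,4,5,7,8}; box has {1,3,5,6,7,8} → only 9 remains.
R6C8 = 2: row 6 has {1,3,5,6,7,8,9}; col 8 has {1,3,4,6,7,8,9}; box has {1,3,5,6,7,8,9} → only 2 remains.
R6C9 = 4: row 6 has {1,2,3,5,6,7,8,9}; col 9 has {1,2,3,5,6,7,8,9}; box has {1,2,3,5,6,7,8,9} → only 4 remains.
R7C4 = 7: row 7 has {1,2,3,4,5,6,8,9}; col 4 has {1,2,3,4,6,8,9}; box has {1,2,3,4,5,6,8,9} → only 7 remains.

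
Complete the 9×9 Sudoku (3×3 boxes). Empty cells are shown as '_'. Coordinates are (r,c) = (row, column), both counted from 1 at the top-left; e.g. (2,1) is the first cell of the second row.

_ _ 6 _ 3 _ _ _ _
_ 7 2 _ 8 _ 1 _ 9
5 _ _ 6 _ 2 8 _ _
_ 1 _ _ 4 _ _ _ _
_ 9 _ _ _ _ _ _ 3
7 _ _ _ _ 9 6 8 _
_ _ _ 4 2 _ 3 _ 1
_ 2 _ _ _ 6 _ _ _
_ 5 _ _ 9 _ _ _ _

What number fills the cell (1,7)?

2

(2,4) = 5: row 2 has {1,2,7,8,9}; col 4 has {4,6}; box has {2,3,6,8} → only 5 remains.
(2,6) = 4: row 2 has {1,2,5,7,8,9}; col 6 has {2,6,9}; box has {2,3,5,6,8} → only 4 remains.
(2,1) = 3: row 2 has {1,2,4,5,7,8,9}; col 1 has {5,7}; box has {2,5,6,7} → only 3 remains.
(2,8) = 6: row 2 has {1,2,3,4,5,7,8,9}; col 8 has {8}; box has {1,8,9} → only 6 remains.
(3,2) = 4: row 3 has {2,5,6,8}; col 2 has {1,2,5,7,9}; box has {2,3,5,6,7} → only 4 remains.
(3,9) = 7: row 3 has {2,4,5,6,8}; col 9 has {1,3,9}; box has {1,6,8,9} → only 7 remains.
(6,2) = 3: row 6 has {6,7,8,9}; col 2 has {1,2,4,5,7,9}; box has {1,7,9} → only 3 remains.
(1,2) = 8: row 1 has {3,6}; col 2 has {1,2,3,4,5,7,9}; box has {2,3,4,5,6,7} → only 8 remains.
(3,5) = 1: row 3 has {2,4,5,6,7,8}; col 5 has {2,3,4,8,9}; box has {2,3,4,5,6,8} → only 1 remains.
(3,8) = 3: row 3 has {1,2,4,5,6,7,8}; col 8 has {6,8}; box has {1,6,7,8,9} → only 3 remains.
(6,5) = 5: row 6 has {3,6,7,8,9}; col 5 has {1,2,3,4,8,9}; box has {4,9} → only 5 remains.
(7,2) = 6: row 7 has {1,2,3,4}; col 2 has {1,2,3,4,5,7,8,9}; box has {2,5} → only 6 remains.
(8,5) = 7: row 8 has {2,6}; col 5 has {1,2,3,4,5,8,9}; box has {2,4,6,9} → only 7 remains.
(1,6) = 7: row 1 has {3,6,8}; col 6 has {2,4,6,9}; box has {1,2,3,4,5,6,8} → only 7 remains.
(3,3) = 9: row 3 has {1,2,3,4,5,6,7,8}; col 3 has {2,6}; box has {2,3,4,5,6,7,8} → only 9 remains.
(5,5) = 6: row 5 has {3,9}; col 5 has {1,2,3,4,5,7,8,9}; box has {4,5,9} → only 6 remains.
(6,3) = 4: row 6 has {3,5,6,7,8,9}; col 3 has {2,6,9}; box has {1,3,7,9} → only 4 remains.
(6,9) = 2: row 6 has {3,4,5,6,7,8,9}; col 9 has {1,3,7,9}; box has {3,6,8} → only 2 remains.
(1,1) = 1: row 1 has {3,6,7,8}; col 1 has {3,5,7}; box has {2,3,4,5,6,7,8,9} → only 1 remains.
(1,4) = 9: row 1 has {1,3,6,7,8}; col 4 has {4,5,6}; box has {1,2,3,4,5,6,7,8} → only 9 remains.
(4,9) = 5: row 4 has {1,4}; col 9 has {1,2,3,7,9}; box has {2,3,6,8} → only 5 remains.
(6,4) = 1: row 6 has {2,3,4,5,6,7,8,9}; col 4 has {4,5,6,9}; box has {4,5,6,9} → only 1 remains.
(1,9) = 4: row 1 has {1,3,6,7,8,9}; col 9 has {1,2,3,5,7,9}; box has {1,3,6,7,8,9} → only 4 remains.
(4,3) = 8: row 4 has {1,4,5}; col 3 has {2,4,6,9}; box has {1,3,4,7,9} → only 8 remains.
(4,6) = 3: row 4 has {1,4,5,8}; col 6 has {2,4,6,7,9}; box has {1,4,5,6,9} → only 3 remains.
(5,1) = 2: row 5 has {3,6,9}; col 1 has {1,3,5,7}; box has {1,3,4,7,8,9} → only 2 remains.
(5,3) = 5: row 5 has {2,3,6,9}; col 3 has {2,4,6,8,9}; box has {1,2,3,4,7,8,9} → only 5 remains.
(5,6) = 8: row 5 has {2,3,5,6,9}; col 6 has {2,3,4,6,7,9}; box has {1,3,4,5,6,9} → only 8 remains.
(7,3) = 7: row 7 has {1,2,3,4,6}; col 3 has {2,4,5,6,8,9}; box has {2,5,6} → only 7 remains.
(7,6) = 5: row 7 has {1,2,3,4,6,7}; col 6 has {2,3,4,6,7,8,9}; box has {2,4,6,7,9} → only 5 remains.
(7,8) = 9: row 7 has {1,2,3,4,5,6,7}; col 8 has {3,6,8}; box has {1,3} → only 9 remains.
(8,9) = 8: row 8 has {2,6,7}; col 9 has {1,2,3,4,5,7,9}; box has {1,3,9} → only 8 remains.
(9,6) = 1: row 9 has {5,9}; col 6 has {2,3,4,5,6,7,8,9}; box has {2,4,5,6,7,9} → only 1 remains.
(9,9) = 6: row 9 has {1,5,9}; col 9 has {1,2,3,4,5,7,8,9}; box has {1,3,8,9} → only 6 remains.
(4,1) = 6: row 4 has {1,3,4,5,8}; col 1 has {1,2,3,5,7}; box has {1,2,3,4,5,7,8,9} → only 6 remains.
(4,8) = 7: row 4 has {1,3,4,5,6,8}; col 8 has {3,6,8,9}; box has {2,3,5,6,8} → only 7 remains.
(5,4) = 7: row 5 has {2,3,5,6,8,9}; col 4 has {1,4,5,6,9}; box has {1,3,4,5,6,8,9} → only 7 remains.
(5,7) = 4: row 5 has {2,3,5,6,7,8,9}; col 7 has {1,3,6,8}; box has {2,3,5,6,7,8} → only 4 remains.
(5,8) = 1: row 5 has {2,3,4,5,6,7,8,9}; col 8 has {3,6,7,8,9}; box has {2,3,4,5,6,7,8} → only 1 remains.
(7,1) = 8: row 7 has {1,2,3,4,5,6,7,9}; col 1 has {1,2,3,5,6,7}; box has {2,5,6,7} → only 8 remains.
(8,4) = 3: row 8 has {2,6,7,8}; col 4 has {1,4,5,6,7,9}; box has {1,2,4,5,6,7,9} → only 3 remains.
(8,7) = 5: row 8 has {2,3,6,7,8}; col 7 has {1,3,4,6,8}; box has {1,3,6,8,9} → only 5 remains.
(8,8) = 4: row 8 has {2,3,5,6,7,8}; col 8 has {1,3,6,7,8,9}; box has {1,3,5,6,8,9} → only 4 remains.
(9,1) = 4: row 9 has {1,5,6,9}; col 1 has {1,2,3,5,6,7,8}; box has {2,5,6,7,8} → only 4 remains.
(9,3) = 3: row 9 has {1,4,5,6,9}; col 3 has {2,4,5,6,7,8,9}; box has {2,4,5,6,7,8} → only 3 remains.
(9,4) = 8: row 9 has {1,3,4,5,6,9}; col 4 has {1,3,4,5,6,7,9}; box has {1,2,3,4,5,6,7,9} → only 8 remains.
(9,8) = 2: row 9 has {1,3,4,5,6,8,9}; col 8 has {1,3,4,6,7,8,9}; box has {1,3,4,5,6,8,9} → only 2 remains.
(1,7) = 2: row 1 has {1,3,4,6,7,8,9}; col 7 has {1,3,4,5,6,8}; box has {1,3,4,6,7,8,9} → only 2 remains.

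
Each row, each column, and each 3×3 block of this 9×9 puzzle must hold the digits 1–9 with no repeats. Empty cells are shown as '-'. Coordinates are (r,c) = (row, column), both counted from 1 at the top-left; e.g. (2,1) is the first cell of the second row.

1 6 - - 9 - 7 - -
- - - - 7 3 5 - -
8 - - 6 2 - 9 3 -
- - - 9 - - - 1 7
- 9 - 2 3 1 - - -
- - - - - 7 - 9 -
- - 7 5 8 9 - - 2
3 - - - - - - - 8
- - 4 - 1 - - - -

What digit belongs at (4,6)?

(1,9) = 4: row 1 has {1,6,7,9}; col 9 has {2,7,8}; box has {3,5,7,9} → only 4 remains.
(3,3) = 5: row 3 has {2,3,6,8,9}; col 3 has {4,7}; box has {1,6,8} → only 5 remains.
(3,6) = 4: row 3 has {2,3,5,6,8,9}; col 6 has {1,3,7,9}; box has {2,3,6,7,9} → only 4 remains.
(3,9) = 1: row 3 has {2,3,4,5,6,8,9}; col 9 has {2,4,7,8}; box has {3,4,5,7,9} → only 1 remains.
(7,1) = 6: row 7 has {2,5,7,8,9}; col 1 has {1,3,8}; box has {3,4,7} → only 6 remains.
(7,2) = 1: row 7 has {2,5,6,7,8,9}; col 2 has {6,9}; box has {3,4,6,7} → only 1 remains.
(7,8) = 4: row 7 has {1,2,5,6,7,8,9}; col 8 has {1,3,9}; box has {2,8} → only 4 remains.
(1,4) = 8: row 1 has {1,4,6,7,9}; col 4 has {2,5,6,9}; box has {2,3,4,6,7,9} → only 8 remains.
(1,6) = 5: row 1 has {1,4,6,7,8,9}; col 6 has {1,3,4,7,9}; box has {2,3,4,6,7,8,9} → only 5 remains.
(1,8) = 2: row 1 has {1,4,5,6,7,8,9}; col 8 has {1,3,4,9}; box has {1,3,4,5,7,9} → only 2 remains.
(2,4) = 1: row 2 has {3,5,7}; col 4 has {2,5,6,8,9}; box has {2,3,4,5,6,7,8,9} → only 1 remains.
(2,9) = 6: row 2 has {1,3,5,7}; col 9 has {1,2,4,7,8}; box has {1,2,3,4,5,7,9} → only 6 remains.
(3,2) = 7: row 3 has {1,2,3,4,5,6,8,9}; col 2 has {1,6,9}; box has {1,5,6,8} → only 7 remains.
(5,9) = 5: row 5 has {1,2,3,9}; col 9 has {1,2,4,6,7,8}; box has {1,7,9} → only 5 remains.
(6,4) = 4: row 6 has {7,9}; col 4 has {1,2,5,6,8,9}; box has {1,2,3,7,9} → only 4 remains.
(6,9) = 3: row 6 has {4,7,9}; col 9 has {1,2,4,5,6,7,8}; box has {1,5,7,9} → only 3 remains.
(7,7) = 3: row 7 has {1,2,4,5,6,7,8,9}; col 7 has {5,7,9}; box has {2,4,8} → only 3 remains.
(8,4) = 7: row 8 has {3,8}; col 4 has {1,2,4,5,6,8,9}; box has {1,5,8,9} → only 7 remains.
(9,4) = 3: row 9 has {1,4}; col 4 has {1,2,4,5,6,7,8,9}; box has {1,5,7,8,9} → only 3 remains.
(9,7) = 6: row 9 has {1,3,4}; col 7 has {3,5,7,9}; box has {2,3,4,8} → only 6 remains.
(9,9) = 9: row 9 has {1,3,4,6}; col 9 has {1,2,3,4,5,6,7,8}; box has {2,3,4,6,8} → only 9 remains.
(1,3) = 3: row 1 has {1,2,4,5,6,7,8,9}; col 3 has {4,5,7}; box has {1,5,6,7,8} → only 3 remains.
(2,8) = 8: row 2 has {1,3,5,6,7}; col 8 has {1,2,3,4,9}; box has {1,2,3,4,5,6,7,9} → only 8 remains.
(5,8) = 6: row 5 has {1,2,3,5,9}; col 8 has {1,2,3,4,8,9}; box has {1,3,5,7,9} → only 6 remains.
(8,7) = 1: row 8 has {3,7,8}; col 7 has {3,5,6,7,9}; box has {2,3,4,6,8,9} → only 1 remains.
(8,8) = 5: row 8 has {1,3,7,8}; col 8 has {1,2,3,4,6,8,9}; box has {1,2,3,4,6,8,9} → only 5 remains.
(9,6) = 2: row 9 has {1,3,4,6,9}; col 6 has {1,3,4,5,7,9}; box has {1,3,5,7,8,9} → only 2 remains.
(9,8) = 7: row 9 has {1,2,3,4,6,9}; col 8 has {1,2,3,4,5,6,8,9}; box has {1,2,3,4,5,6,8,9} → only 7 remains.
(5,3) = 8: row 5 has {1,2,3,5,6,9}; col 3 has {3,4,5,7}; box has {9} → only 8 remains.
(5,7) = 4: row 5 has {1,2,3,5,6,8,9}; col 7 has {1,3,5,6,7,9}; box has {1,3,5,6,7,9} → only 4 remains.
(8,2) = 2: row 8 has {1,3,5,7,8}; col 2 has {1,6,7,9}; box has {1,3,4,6,7} → only 2 remains.
(8,3) = 9: row 8 has {1,2,3,5,7,8}; col 3 has {3,4,5,7,8}; box has {1,2,3,4,6,7} → only 9 remains.
(8,6) = 6: row 8 has {1,2,3,5,7,8,9}; col 6 has {1,2,3,4,5,7,9}; box has {1,2,3,5,7,8,9} → only 6 remains.
(9,1) = 5: row 9 has {1,2,3,4,6,7,9}; col 1 has {1,3,6,8}; box has {1,2,3,4,6,7,9} → only 5 remains.
(9,2) = 8: row 9 has {1,2,3,4,5,6,7,9}; col 2 has {1,2,6,7,9}; box has {1,2,3,4,5,6,7,9} → only 8 remains.
(2,2) = 4: row 2 has {1,3,5,6,7,8}; col 2 has {1,2,6,7,8,9}; box has {1,3,5,6,7,8} → only 4 remains.
(2,3) = 2: row 2 has {1,3,4,5,6,7,8}; col 3 has {3,4,5,7,8,9}; box has {1,3,4,5,6,7,8} → only 2 remains.
(4,3) = 6: row 4 has {1,7,9}; col 3 has {2,3,4,5,7,8,9}; box has {8,9} → only 6 remains.
(4,5) = 5: row 4 has {1,6,7,9}; col 5 has {1,2,3,7,8,9}; box has {1,2,3,4,7,9} → only 5 remains.
(4,6) = 8: row 4 has {1,5,6,7,9}; col 6 has {1,2,3,4,5,6,7,9}; box has {1,2,3,4,5,7,9} → only 8 remains.

8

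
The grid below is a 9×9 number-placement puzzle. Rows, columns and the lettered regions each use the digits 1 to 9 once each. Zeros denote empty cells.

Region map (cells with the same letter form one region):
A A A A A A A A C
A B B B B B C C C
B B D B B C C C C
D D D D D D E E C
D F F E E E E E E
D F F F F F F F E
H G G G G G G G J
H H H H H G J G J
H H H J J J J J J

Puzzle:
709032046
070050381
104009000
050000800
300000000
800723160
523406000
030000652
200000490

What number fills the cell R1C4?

8

R1C7 = 5: row 1 has {2,3,4,6,7,9}; col 7 has {1,3,4,6,8}; region has {2,3,4,7,9} → only 5 remains.
R2C1 = 6: row 2 has {1,3,5,7,8}; col 1 has {1,2,3,5,7,8}; region has {2,3,4,5,7,9} → only 6 remains.
R2C3 = 2: row 2 has {1,3,5,6,7,8}; col 3 has {3,4,9}; region has {1,5,7} → only 2 remains.
R2C4 = 9: row 2 has {1,2,3,5,6,7,8}; col 4 has {4,7}; region has {1,2,5,7} → only 9 remains.
R2C6 = 4: row 2 has {1,2,3,5,6,7,8,9}; col 6 has {2,3,6,9}; region has {1,2,5,7,9} → only 4 remains.
R4C1 = 9: row 4 has {5,8}; col 1 has {1,2,3,5,6,7,8}; region has {3,4,5,8} → only 9 remains.
R6C3 = 5: row 6 has {1,2,3,6,7,8}; col 3 has {2,3,4,9}; region has {1,2,3,6,7} → only 5 remains.
R8C1 = 4: row 8 has {2,3,5,6}; col 1 has {1,2,3,5,6,7,8,9}; region has {2,3,5} → only 4 remains.
R5C3 = 8: row 5 has {3}; col 3 has {2,3,4,5,9}; region has {1,2,3,5,6,7} → only 8 remains.
R3C4 = 3: in row 3, 3 can only go here (every other open cell in that row sees a 3).
R3C9 = 5: in row 3, 5 can only go here (every other open cell in that row sees a 5).
R4C8 = 3: in row 4, 3 can only go here (every other open cell in that row sees a 3).
R4C9 = 4: in row 4, 4 can only go here (every other open cell in that row sees a 4).
R6C9 = 9: row 6 has {1,2,3,5,6,7,8}; col 9 has {1,2,4,5,6}; region has {3,8} → only 9 remains.
R5C9 = 7: row 5 has {3,8}; col 9 has {1,2,4,5,6,9}; region has {3,8,9} → only 7 remains.
R6C2 = 4: row 6 has {1,2,3,5,6,7,8,9}; col 2 has {2,3,5,7}; region has {1,2,3,5,6,7,8} → only 4 remains.
R7C9 = 8: row 7 has {2,3,4,5,6}; col 9 has {1,2,4,5,6,7,9}; region has {2,4,6,9} → only 8 remains.
R9C9 = 3: row 9 has {2,4,9}; col 9 has {1,2,4,5,6,7,8,9}; region has {2,4,6,8,9} → only 3 remains.
R5C2 = 9: row 5 has {3,7,8}; col 2 has {2,3,4,5,7}; region has {1,2,3,4,5,6,7,8} → only 9 remains.
R5C7 = 2: row 5 has {3,7,8,9}; col 7 has {1,3,4,5,6,8}; region has {3,7,8,9} → only 2 remains.
R5C8 = 1: row 5 has {2,3,7,8,9}; col 8 has {3,4,5,6,8,9}; region has {2,3,7,8,9} → only 1 remains.
R7C8 = 7: row 7 has {2,3,4,5,6,8}; col 8 has {1,3,4,5,6,8,9}; region has {2,3,4,5,6} → only 7 remains.
R3C7 = 7: row 3 has {1,3,4,5,9}; col 7 has {1,2,3,4,5,6,8}; region has {1,3,4,5,6,8,9} → only 7 remains.
R3C8 = 2: row 3 has {1,3,4,5,7,9}; col 8 has {1,3,4,5,6,7,8,9}; region has {1,3,4,5,6,7,8,9} → only 2 remains.
R5C6 = 5: row 5 has {1,2,3,7,8,9}; col 6 has {2,3,4,6,9}; region has {1,2,3,7,8,9} → only 5 remains.
R7C7 = 9: row 7 has {2,3,4,5,6,7,8}; col 7 has {1,2,3,4,5,6,7,8}; region has {2,3,4,5,6,7} → only 9 remains.
R5C4 = 6: row 5 has {1,2,3,5,7,8,9}; col 4 has {3,4,7,9}; region has {1,2,3,5,7,8,9} → only 6 remains.
R5C5 = 4: row 5 has {1,2,3,5,6,7,8,9}; col 5 has {2,3,5}; region has {1,2,3,5,6,7,8,9} → only 4 remains.
R7C5 = 1: row 7 has {2,3,4,5,6,7,8,9}; col 5 has {2,3,4,5}; region has {2,3,4,5,6,7,9} → only 1 remains.
R8C6 = 8: row 8 has {2,3,4,5,6}; col 6 has {2,3,4,5,6,9}; region has {1,2,3,4,5,6,7,9} → only 8 remains.
R9C5 = 7: row 9 has {2,3,4,9}; col 5 has {1,2,3,4,5}; region has {2,3,4,6,8,9} → only 7 remains.
R9C6 = 1: row 9 has {2,3,4,7,9}; col 6 has {2,3,4,5,6,8,9}; region has {2,3,4,6,7,8,9} → only 1 remains.
R4C5 = 6: row 4 has {3,4,5,8,9}; col 5 has {1,2,3,4,5,7}; region has {3,4,5,8,9} → only 6 remains.
R4C6 = 7: row 4 has {3,4,5,6,8,9}; col 6 has {1,2,3,4,5,6,8,9}; region has {3,4,5,6,8,9} → only 7 remains.
R8C4 = 1: row 8 has {2,3,4,5,6,8}; col 4 has {3,4,6,7,9}; region has {2,3,4,5} → only 1 remains.
R8C5 = 9: row 8 has {1,2,3,4,5,6,8}; col 5 has {1,2,3,4,5,6,7}; region has {1,2,3,4,5} → only 9 remains.
R9C3 = 6: row 9 has {1,2,3,4,7,9}; col 3 has {2,3,4,5,8,9}; region has {1,2,3,4,5,9} → only 6 remains.
R9C4 = 5: row 9 has {1,2,3,4,6,7,9}; col 4 has {1,3,4,6,7,9}; region has {1,2,3,4,6,7,8,9} → only 5 remains.
R1C4 = 8: row 1 has {2,3,4,5,6,7,9}; col 4 has {1,3,4,5,6,7,9}; region has {2,3,4,5,6,7,9} → only 8 remains.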